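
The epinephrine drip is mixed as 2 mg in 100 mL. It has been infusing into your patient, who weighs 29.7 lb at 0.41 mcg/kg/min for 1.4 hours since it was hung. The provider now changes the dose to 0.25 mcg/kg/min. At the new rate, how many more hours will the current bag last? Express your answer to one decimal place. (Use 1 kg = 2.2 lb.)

Initial rate:
Weight = 29.7 lb ÷ 2.2 lb/kg = 13.5 kg
Dose = 0.41 mcg/kg/min × 13.5 kg = 5.535 mcg/min
5.535 mcg/min × 60 min/hr = 332.1 mcg/hr
Concentration = 2 mg ÷ 100 mL = 0.02 mg/mL = 20 mcg/mL
Rate = 332.1 mcg/hr ÷ 20 mcg/mL = 16.605 mL/hr
Volume infused so far = 16.605 mL/hr × 1.4 hr = 23.247 mL
Volume remaining = 100 − 23.247 = 76.753 mL
New rate:
Dose = 0.25 mcg/kg/min × 13.5 kg = 3.375 mcg/min
3.375 mcg/min × 60 min/hr = 202.5 mcg/hr
Rate = 202.5 mcg/hr ÷ 20 mcg/mL = 10.125 mL/hr
Time remaining = 76.753 mL ÷ 10.125 mL/hr = 7.580543 hr

7.6 hours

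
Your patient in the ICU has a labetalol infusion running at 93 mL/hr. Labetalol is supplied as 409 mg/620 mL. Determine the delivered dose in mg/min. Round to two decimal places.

Concentration = 409 mg ÷ 620 mL = 0.6596774 mg/mL
Drug rate = 93 mL/hr × 0.6596774 mg/mL = 61.35 mg/hr
61.35 mg/hr ÷ 60 min/hr = 1.0225 mg/min

1.02 mg/min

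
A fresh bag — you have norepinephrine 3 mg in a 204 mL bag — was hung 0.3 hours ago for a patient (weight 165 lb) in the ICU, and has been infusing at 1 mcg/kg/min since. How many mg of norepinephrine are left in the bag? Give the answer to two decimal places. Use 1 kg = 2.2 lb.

1.65 mg

Weight = 165 lb ÷ 2.2 lb/kg = 75 kg
Dose = 1 mcg/kg/min × 75 kg = 75 mcg/min
75 mcg/min × 60 min/hr = 4500 mcg/hr
Concentration = 3 mg ÷ 204 mL = 0.01470588 mg/mL = 14.70588 mcg/mL
Rate = 4500 mcg/hr ÷ 14.70588 mcg/mL = 306 mL/hr
Volume infused = 306 mL/hr × 0.3 hr = 91.8 mL
Volume remaining = 204 − 91.8 = 112.2 mL
Drug remaining = 112.2 mL × 14.70588 mcg/mL = 1650 mcg = 1.65 mg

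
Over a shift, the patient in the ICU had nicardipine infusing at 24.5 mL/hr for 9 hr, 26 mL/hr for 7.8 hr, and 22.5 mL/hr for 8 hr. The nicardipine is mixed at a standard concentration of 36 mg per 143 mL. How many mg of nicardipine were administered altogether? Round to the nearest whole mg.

152 mg

Concentration = 36 mg ÷ 143 mL = 0.2517483 mg/mL
Stage 1: 24.5 mL/hr × 9 hr = 220.5 mL → 220.5 mL × 0.2517483 mg/mL = 55.51049 mg
Stage 2: 26 mL/hr × 7.8 hr = 202.8 mL → 202.8 mL × 0.2517483 mg/mL = 51.05455 mg
Stage 3: 22.5 mL/hr × 8 hr = 180 mL → 180 mL × 0.2517483 mg/mL = 45.31469 mg
Total = 55.51049 + 51.05455 + 45.31469 = 151.8797 mg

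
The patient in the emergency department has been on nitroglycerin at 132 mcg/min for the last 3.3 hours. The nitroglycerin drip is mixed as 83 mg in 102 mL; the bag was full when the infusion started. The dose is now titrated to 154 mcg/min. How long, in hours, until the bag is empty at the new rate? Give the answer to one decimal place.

6.2 hours

Initial rate:
132 mcg/min × 60 min/hr = 7920 mcg/hr
Concentration = 83 mg ÷ 102 mL = 0.8137255 mg/mL = 813.7255 mcg/mL
Rate = 7920 mcg/hr ÷ 813.7255 mcg/mL = 9.733012 mL/hr
Volume infused so far = 9.733012 mL/hr × 3.3 hr = 32.11894 mL
Volume remaining = 102 − 32.11894 = 69.88106 mL
New rate:
154 mcg/min × 60 min/hr = 9240 mcg/hr
Rate = 9240 mcg/hr ÷ 813.7255 mcg/mL = 11.35518 mL/hr
Time remaining = 69.88106 mL ÷ 11.35518 mL/hr = 6.154113 hr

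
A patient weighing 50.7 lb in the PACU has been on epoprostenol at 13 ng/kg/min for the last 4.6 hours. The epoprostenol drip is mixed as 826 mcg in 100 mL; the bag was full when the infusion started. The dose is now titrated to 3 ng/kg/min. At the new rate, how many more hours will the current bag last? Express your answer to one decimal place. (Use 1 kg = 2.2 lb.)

Initial rate:
Weight = 50.7 lb ÷ 2.2 lb/kg = 23.04545 kg
Dose = 13 ng/kg/min × 23.04545 kg = 299.5909 ng/min
299.5909 ng/min × 60 min/hr = 17975.45 ng/hr
Concentration = 826 mcg ÷ 100 mL = 8.26 mcg/mL = 8260 ng/mL
Rate = 17975.45 ng/hr ÷ 8260 ng/mL = 2.176205 mL/hr
Volume infused so far = 2.176205 mL/hr × 4.6 hr = 10.01054 mL
Volume remaining = 100 − 10.01054 = 89.98946 mL
New rate:
Dose = 3 ng/kg/min × 23.04545 kg = 69.13636 ng/min
69.13636 ng/min × 60 min/hr = 4148.182 ng/hr
Rate = 4148.182 ng/hr ÷ 8260 ng/mL = 0.5022012 mL/hr
Time remaining = 89.98946 mL ÷ 0.5022012 mL/hr = 179.1901 hr

179.2 hours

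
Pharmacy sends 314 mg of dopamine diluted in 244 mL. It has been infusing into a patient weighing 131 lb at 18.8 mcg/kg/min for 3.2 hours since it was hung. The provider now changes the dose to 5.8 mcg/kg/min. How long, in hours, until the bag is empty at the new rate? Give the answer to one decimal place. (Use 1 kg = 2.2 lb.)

4.8 hours

Initial rate:
Weight = 131 lb ÷ 2.2 lb/kg = 59.54545 kg
Dose = 18.8 mcg/kg/min × 59.54545 kg = 1119.455 mcg/min
1119.455 mcg/min × 60 min/hr = 67167.27 mcg/hr
Concentration = 314 mg ÷ 244 mL = 1.286885 mg/mL = 1286.885 mcg/mL
Rate = 67167.27 mcg/hr ÷ 1286.885 mcg/mL = 52.19368 mL/hr
Volume infused so far = 52.19368 mL/hr × 3.2 hr = 167.0198 mL
Volume remaining = 244 − 167.0198 = 76.98023 mL
New rate:
Dose = 5.8 mcg/kg/min × 59.54545 kg = 345.3636 mcg/min
345.3636 mcg/min × 60 min/hr = 20721.82 mcg/hr
Rate = 20721.82 mcg/hr ÷ 1286.885 mcg/mL = 16.1023 mL/hr
Time remaining = 76.98023 mL ÷ 16.1023 mL/hr = 4.780697 hr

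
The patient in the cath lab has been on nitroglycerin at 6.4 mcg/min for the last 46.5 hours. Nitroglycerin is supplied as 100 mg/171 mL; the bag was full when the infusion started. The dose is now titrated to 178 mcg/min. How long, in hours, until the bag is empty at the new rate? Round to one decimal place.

Initial rate:
6.4 mcg/min × 60 min/hr = 384 mcg/hr
Concentration = 100 mg ÷ 171 mL = 0.5847953 mg/mL = 584.7953 mcg/mL
Rate = 384 mcg/hr ÷ 584.7953 mcg/mL = 0.65664 mL/hr
Volume infused so far = 0.65664 mL/hr × 46.5 hr = 30.53376 mL
Volume remaining = 171 − 30.53376 = 140.4662 mL
New rate:
178 mcg/min × 60 min/hr = 10680 mcg/hr
Rate = 10680 mcg/hr ÷ 584.7953 mcg/mL = 18.2628 mL/hr
Time remaining = 140.4662 mL ÷ 18.2628 mL/hr = 7.691386 hr

7.7 hours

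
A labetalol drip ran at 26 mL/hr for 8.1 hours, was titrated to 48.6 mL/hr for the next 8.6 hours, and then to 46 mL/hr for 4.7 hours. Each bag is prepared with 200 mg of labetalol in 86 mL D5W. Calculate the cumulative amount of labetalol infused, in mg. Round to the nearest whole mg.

1965 mg

Concentration = 200 mg ÷ 86 mL = 2.325581 mg/mL
Stage 1: 26 mL/hr × 8.1 hr = 210.6 mL → 210.6 mL × 2.325581 mg/mL = 489.7674 mg
Stage 2: 48.6 mL/hr × 8.6 hr = 417.96 mL → 417.96 mL × 2.325581 mg/mL = 972 mg
Stage 3: 46 mL/hr × 4.7 hr = 216.2 mL → 216.2 mL × 2.325581 mg/mL = 502.7907 mg
Total = 489.7674 + 972 + 502.7907 = 1964.558 mg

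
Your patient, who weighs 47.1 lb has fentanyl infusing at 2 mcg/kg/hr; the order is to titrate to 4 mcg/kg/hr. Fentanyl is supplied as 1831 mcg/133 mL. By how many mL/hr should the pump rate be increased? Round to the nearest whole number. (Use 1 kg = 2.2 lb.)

At the current dose:
Weight = 47.1 lb ÷ 2.2 lb/kg = 21.40909 kg
Dose = 2 mcg/kg/hr × 21.40909 kg = 42.81818 mcg/hr
Concentration = 1831 mcg ÷ 133 mL = 13.76692 mcg/mL
Rate = 42.81818 mcg/hr ÷ 13.76692 mcg/mL = 3.110223 mL/hr
At the new dose:
Dose = 4 mcg/kg/hr × 21.40909 kg = 85.63636 mcg/hr
Rate = 85.63636 mcg/hr ÷ 13.76692 mcg/mL = 6.220446 mL/hr
Change = 6.220446 − 3.110223 = 3.110223 mL/hr → 3.110223 mL/hr increase

3 mL/hr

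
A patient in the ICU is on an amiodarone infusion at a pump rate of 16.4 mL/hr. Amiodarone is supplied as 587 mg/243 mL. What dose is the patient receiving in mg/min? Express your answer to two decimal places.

0.66 mg/min

Concentration = 587 mg ÷ 243 mL = 2.415638 mg/mL
Drug rate = 16.4 mL/hr × 2.415638 mg/mL = 39.61646 mg/hr
39.61646 mg/hr ÷ 60 min/hr = 0.6602743 mg/min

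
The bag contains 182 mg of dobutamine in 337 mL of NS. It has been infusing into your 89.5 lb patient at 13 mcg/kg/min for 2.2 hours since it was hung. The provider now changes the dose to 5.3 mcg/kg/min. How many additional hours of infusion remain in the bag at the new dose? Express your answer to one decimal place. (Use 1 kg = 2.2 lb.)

Initial rate:
Weight = 89.5 lb ÷ 2.2 lb/kg = 40.68182 kg
Dose = 13 mcg/kg/min × 40.68182 kg = 528.8636 mcg/min
528.8636 mcg/min × 60 min/hr = 31731.82 mcg/hr
Concentration = 182 mg ÷ 337 mL = 0.5400593 mg/mL = 540.0593 mcg/mL
Rate = 31731.82 mcg/hr ÷ 540.0593 mcg/mL = 58.75617 mL/hr
Volume infused so far = 58.75617 mL/hr × 2.2 hr = 129.2636 mL
Volume remaining = 337 − 129.2636 = 207.7364 mL
New rate:
Dose = 5.3 mcg/kg/min × 40.68182 kg = 215.6136 mcg/min
215.6136 mcg/min × 60 min/hr = 12936.82 mcg/hr
Rate = 12936.82 mcg/hr ÷ 540.0593 mcg/mL = 23.95444 mL/hr
Time remaining = 207.7364 mL ÷ 23.95444 mL/hr = 8.672148 hr

8.7 hours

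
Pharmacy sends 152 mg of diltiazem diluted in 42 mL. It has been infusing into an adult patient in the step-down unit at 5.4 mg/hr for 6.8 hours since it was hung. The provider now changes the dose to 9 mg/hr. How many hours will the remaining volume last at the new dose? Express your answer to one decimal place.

Initial rate:
Concentration = 152 mg ÷ 42 mL = 3.619048 mg/mL
Rate = 5.4 mg/hr ÷ 3.619048 mg/mL = 1.492105 mL/hr
Volume infused so far = 1.492105 mL/hr × 6.8 hr = 10.14632 mL
Volume remaining = 42 − 10.14632 = 31.85368 mL
New rate:
Rate = 9 mg/hr ÷ 3.619048 mg/mL = 2.486842 mL/hr
Time remaining = 31.85368 mL ÷ 2.486842 mL/hr = 12.80889 hr

12.8 hours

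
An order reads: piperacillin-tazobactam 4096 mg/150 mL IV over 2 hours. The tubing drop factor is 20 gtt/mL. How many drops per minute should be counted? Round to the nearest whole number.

25 gtt/min

150 mL ÷ (2 hr × 60 = 120 min) = 1.25 mL/min
1.25 mL/min × 20 gtt/mL = 25 gtt/min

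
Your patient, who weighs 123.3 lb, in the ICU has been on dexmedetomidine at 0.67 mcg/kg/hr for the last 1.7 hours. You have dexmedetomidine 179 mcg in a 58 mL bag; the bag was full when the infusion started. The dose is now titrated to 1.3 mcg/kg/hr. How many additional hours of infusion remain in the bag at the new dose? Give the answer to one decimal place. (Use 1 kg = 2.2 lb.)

Initial rate:
Weight = 123.3 lb ÷ 2.2 lb/kg = 56.04545 kg
Dose = 0.67 mcg/kg/hr × 56.04545 kg = 37.55045 mcg/hr
Concentration = 179 mcg ÷ 58 mL = 3.086207 mcg/mL
Rate = 37.55045 mcg/hr ÷ 3.086207 mcg/mL = 12.16719 mL/hr
Volume infused so far = 12.16719 mL/hr × 1.7 hr = 20.68422 mL
Volume remaining = 58 − 20.68422 = 37.31578 mL
New rate:
Dose = 1.3 mcg/kg/hr × 56.04545 kg = 72.85909 mcg/hr
Rate = 72.85909 mcg/hr ÷ 3.086207 mcg/mL = 23.60797 mL/hr
Time remaining = 37.31578 mL ÷ 23.60797 mL/hr = 1.580643 hr

1.6 hours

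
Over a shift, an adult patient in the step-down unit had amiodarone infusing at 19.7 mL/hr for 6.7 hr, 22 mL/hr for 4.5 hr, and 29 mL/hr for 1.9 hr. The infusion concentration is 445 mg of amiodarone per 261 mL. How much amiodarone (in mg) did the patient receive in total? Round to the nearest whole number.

488 mg

Concentration = 445 mg ÷ 261 mL = 1.704981 mg/mL
Stage 1: 19.7 mL/hr × 6.7 hr = 131.99 mL → 131.99 mL × 1.704981 mg/mL = 225.0404 mg
Stage 2: 22 mL/hr × 4.5 hr = 99 mL → 99 mL × 1.704981 mg/mL = 168.7931 mg
Stage 3: 29 mL/hr × 1.9 hr = 55.1 mL → 55.1 mL × 1.704981 mg/mL = 93.94444 mg
Total = 225.0404 + 168.7931 + 93.94444 = 487.778 mg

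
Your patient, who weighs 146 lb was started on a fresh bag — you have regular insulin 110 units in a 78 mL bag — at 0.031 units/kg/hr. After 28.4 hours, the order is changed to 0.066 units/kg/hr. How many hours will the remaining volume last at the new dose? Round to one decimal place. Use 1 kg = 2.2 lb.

11.8 hours

Initial rate:
Weight = 146 lb ÷ 2.2 lb/kg = 66.36364 kg
Dose = 0.031 units/kg/hr × 66.36364 kg = 2.057273 units/hr
Concentration = 110 units ÷ 78 mL = 1.410256 units/mL
Rate = 2.057273 units/hr ÷ 1.410256 units/mL = 1.458793 mL/hr
Volume infused so far = 1.458793 mL/hr × 28.4 hr = 41.42973 mL
Volume remaining = 78 − 41.42973 = 36.57027 mL
New rate:
Dose = 0.066 units/kg/hr × 66.36364 kg = 4.38 units/hr
Rate = 4.38 units/hr ÷ 1.410256 units/mL = 3.105818 mL/hr
Time remaining = 36.57027 mL ÷ 3.105818 mL/hr = 11.77476 hr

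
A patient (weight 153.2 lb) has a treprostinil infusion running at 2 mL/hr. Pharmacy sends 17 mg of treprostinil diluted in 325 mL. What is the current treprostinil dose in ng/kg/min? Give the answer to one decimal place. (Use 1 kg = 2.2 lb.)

25.0 ng/kg/min

Weight = 153.2 lb ÷ 2.2 lb/kg = 69.63636 kg
Concentration = 17 mg ÷ 325 mL = 0.05230769 mg/mL = 52307.69 ng/mL
Drug rate = 2 mL/hr × 52307.69 ng/mL = 104615.4 ng/hr
104615.4 ng/hr ÷ 60 min/hr = 1743.59 ng/min
1743.59 ng/min ÷ 69.63636 kg = 25.0385 ng/kg/min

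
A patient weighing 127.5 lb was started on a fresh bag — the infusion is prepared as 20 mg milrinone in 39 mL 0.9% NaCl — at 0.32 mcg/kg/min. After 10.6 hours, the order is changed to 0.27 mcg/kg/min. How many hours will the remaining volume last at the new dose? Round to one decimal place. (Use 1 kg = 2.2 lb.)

Initial rate:
Weight = 127.5 lb ÷ 2.2 lb/kg = 57.95455 kg
Dose = 0.32 mcg/kg/min × 57.95455 kg = 18.54545 mcg/min
18.54545 mcg/min × 60 min/hr = 1112.727 mcg/hr
Concentration = 20 mg ÷ 39 mL = 0.5128205 mg/mL = 512.8205 mcg/mL
Rate = 1112.727 mcg/hr ÷ 512.8205 mcg/mL = 2.169818 mL/hr
Volume infused so far = 2.169818 mL/hr × 10.6 hr = 23.00007 mL
Volume remaining = 39 − 23.00007 = 15.99993 mL
New rate:
Dose = 0.27 mcg/kg/min × 57.95455 kg = 15.64773 mcg/min
15.64773 mcg/min × 60 min/hr = 938.8636 mcg/hr
Rate = 938.8636 mcg/hr ÷ 512.8205 mcg/mL = 1.830784 mL/hr
Time remaining = 15.99993 mL ÷ 1.830784 mL/hr = 8.739385 hr

8.7 hours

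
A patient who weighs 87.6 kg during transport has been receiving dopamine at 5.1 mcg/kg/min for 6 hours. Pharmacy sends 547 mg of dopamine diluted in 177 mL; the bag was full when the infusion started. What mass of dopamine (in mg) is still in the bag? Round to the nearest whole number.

386 mg

Dose = 5.1 mcg/kg/min × 87.6 kg = 446.76 mcg/min
446.76 mcg/min × 60 min/hr = 26805.6 mcg/hr
Concentration = 547 mg ÷ 177 mL = 3.090395 mg/mL = 3090.395 mcg/mL
Rate = 26805.6 mcg/hr ÷ 3090.395 mcg/mL = 8.673841 mL/hr
Volume infused = 8.673841 mL/hr × 6 hr = 52.04305 mL
Volume remaining = 177 − 52.04305 = 124.957 mL
Drug remaining = 124.957 mL × 3090.395 mcg/mL = 386166.4 mcg = 386.1664 mg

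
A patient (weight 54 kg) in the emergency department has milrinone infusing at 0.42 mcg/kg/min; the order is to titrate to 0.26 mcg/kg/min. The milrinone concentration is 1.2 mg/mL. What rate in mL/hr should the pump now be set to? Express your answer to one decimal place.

0.7 mL/hr

Dose = 0.26 mcg/kg/min × 54 kg = 14.04 mcg/min
14.04 mcg/min × 60 min/hr = 842.4 mcg/hr
Concentration = 1.2 mg/mL = 1200 mcg/mL
Rate = 842.4 mcg/hr ÷ 1200 mcg/mL = 0.702 mL/hr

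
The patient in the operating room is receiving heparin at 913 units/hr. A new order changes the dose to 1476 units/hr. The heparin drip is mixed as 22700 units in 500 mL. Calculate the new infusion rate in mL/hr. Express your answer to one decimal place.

32.5 mL/hr

Concentration = 22700 units ÷ 500 mL = 45.4 units/mL
Rate = 1476 units/hr ÷ 45.4 units/mL = 32.51101 mL/hr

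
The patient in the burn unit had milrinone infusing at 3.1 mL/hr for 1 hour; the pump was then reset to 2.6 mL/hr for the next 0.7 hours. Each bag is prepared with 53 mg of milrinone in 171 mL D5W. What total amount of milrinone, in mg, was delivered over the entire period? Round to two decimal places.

1.52 mg

Concentration = 53 mg ÷ 171 mL = 0.3099415 mg/mL
Stage 1: 3.1 mL/hr × 1 hr = 3.1 mL → 3.1 mL × 0.3099415 mg/mL = 0.9608187 mg
Stage 2: 2.6 mL/hr × 0.7 hr = 1.82 mL → 1.82 mL × 0.3099415 mg/mL = 0.5640936 mg
Total = 0.9608187 + 0.5640936 = 1.524912 mg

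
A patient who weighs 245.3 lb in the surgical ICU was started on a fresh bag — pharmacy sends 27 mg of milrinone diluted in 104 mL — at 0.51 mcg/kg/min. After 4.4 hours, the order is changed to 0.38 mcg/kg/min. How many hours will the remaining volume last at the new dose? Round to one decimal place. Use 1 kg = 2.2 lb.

4.7 hours

Initial rate:
Weight = 245.3 lb ÷ 2.2 lb/kg = 111.5 kg
Dose = 0.51 mcg/kg/min × 111.5 kg = 56.865 mcg/min
56.865 mcg/min × 60 min/hr = 3411.9 mcg/hr
Concentration = 27 mg ÷ 104 mL = 0.2596154 mg/mL = 259.6154 mcg/mL
Rate = 3411.9 mcg/hr ÷ 259.6154 mcg/mL = 13.14213 mL/hr
Volume infused so far = 13.14213 mL/hr × 4.4 hr = 57.82539 mL
Volume remaining = 104 − 57.82539 = 46.17461 mL
New rate:
Dose = 0.38 mcg/kg/min × 111.5 kg = 42.37 mcg/min
42.37 mcg/min × 60 min/hr = 2542.2 mcg/hr
Rate = 2542.2 mcg/hr ÷ 259.6154 mcg/mL = 9.792178 mL/hr
Time remaining = 46.17461 mL ÷ 9.792178 mL/hr = 4.715459 hr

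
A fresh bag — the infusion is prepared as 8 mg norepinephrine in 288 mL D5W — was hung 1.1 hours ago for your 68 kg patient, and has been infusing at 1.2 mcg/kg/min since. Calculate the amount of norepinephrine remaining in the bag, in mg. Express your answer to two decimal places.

Dose = 1.2 mcg/kg/min × 68 kg = 81.6 mcg/min
81.6 mcg/min × 60 min/hr = 4896 mcg/hr
Concentration = 8 mg ÷ 288 mL = 0.02777778 mg/mL = 27.77778 mcg/mL
Rate = 4896 mcg/hr ÷ 27.77778 mcg/mL = 176.256 mL/hr
Volume infused = 176.256 mL/hr × 1.1 hr = 193.8816 mL
Volume remaining = 288 − 193.8816 = 94.1184 mL
Drug remaining = 94.1184 mL × 27.77778 mcg/mL = 2614.4 mcg = 2.6144 mg

2.61 mg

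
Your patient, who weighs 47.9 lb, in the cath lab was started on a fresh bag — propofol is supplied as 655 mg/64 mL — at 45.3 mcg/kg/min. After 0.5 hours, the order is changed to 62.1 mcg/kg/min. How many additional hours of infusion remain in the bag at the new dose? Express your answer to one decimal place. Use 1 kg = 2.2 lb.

Initial rate:
Weight = 47.9 lb ÷ 2.2 lb/kg = 21.77273 kg
Dose = 45.3 mcg/kg/min × 21.77273 kg = 986.3045 mcg/min
986.3045 mcg/min × 60 min/hr = 59178.27 mcg/hr
Concentration = 655 mg ÷ 64 mL = 10.23438 mg/mL = 10234.38 mcg/mL
Rate = 59178.27 mcg/hr ÷ 10234.38 mcg/mL = 5.782305 mL/hr
Volume infused so far = 5.782305 mL/hr × 0.5 hr = 2.891152 mL
Volume remaining = 64 − 2.891152 = 61.10885 mL
New rate:
Dose = 62.1 mcg/kg/min × 21.77273 kg = 1352.086 mcg/min
1352.086 mcg/min × 60 min/hr = 81125.18 mcg/hr
Rate = 81125.18 mcg/hr ÷ 10234.38 mcg/mL = 7.926735 mL/hr
Time remaining = 61.10885 mL ÷ 7.926735 mL/hr = 7.709208 hr

7.7 hours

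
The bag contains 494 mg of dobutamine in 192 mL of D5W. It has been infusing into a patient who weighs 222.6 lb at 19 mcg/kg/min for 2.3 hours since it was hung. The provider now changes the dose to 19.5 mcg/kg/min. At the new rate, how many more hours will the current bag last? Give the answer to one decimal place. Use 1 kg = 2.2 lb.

Initial rate:
Weight = 222.6 lb ÷ 2.2 lb/kg = 101.1818 kg
Dose = 19 mcg/kg/min × 101.1818 kg = 1922.455 mcg/min
1922.455 mcg/min × 60 min/hr = 115347.3 mcg/hr
Concentration = 494 mg ÷ 192 mL = 2.572917 mg/mL = 2572.917 mcg/mL
Rate = 115347.3 mcg/hr ÷ 2572.917 mcg/mL = 44.83133 mL/hr
Volume infused so far = 44.83133 mL/hr × 2.3 hr = 103.1121 mL
Volume remaining = 192 − 103.1121 = 88.88794 mL
New rate:
Dose = 19.5 mcg/kg/min × 101.1818 kg = 1973.045 mcg/min
1973.045 mcg/min × 60 min/hr = 118382.7 mcg/hr
Rate = 118382.7 mcg/hr ÷ 2572.917 mcg/mL = 46.0111 mL/hr
Time remaining = 88.88794 mL ÷ 46.0111 mL/hr = 1.93188 hr

1.9 hours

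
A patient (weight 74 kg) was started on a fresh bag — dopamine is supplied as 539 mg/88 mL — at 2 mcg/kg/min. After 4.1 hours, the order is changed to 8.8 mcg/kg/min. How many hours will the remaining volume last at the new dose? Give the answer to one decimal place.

Initial rate:
Dose = 2 mcg/kg/min × 74 kg = 148 mcg/min
148 mcg/min × 60 min/hr = 8880 mcg/hr
Concentration = 539 mg ÷ 88 mL = 6.125 mg/mL = 6125 mcg/mL
Rate = 8880 mcg/hr ÷ 6125 mcg/mL = 1.449796 mL/hr
Volume infused so far = 1.449796 mL/hr × 4.1 hr = 5.944163 mL
Volume remaining = 88 − 5.944163 = 82.05584 mL
New rate:
Dose = 8.8 mcg/kg/min × 74 kg = 651.2 mcg/min
651.2 mcg/min × 60 min/hr = 39072 mcg/hr
Rate = 39072 mcg/hr ÷ 6125 mcg/mL = 6.379102 mL/hr
Time remaining = 82.05584 mL ÷ 6.379102 mL/hr = 12.86323 hr

12.9 hours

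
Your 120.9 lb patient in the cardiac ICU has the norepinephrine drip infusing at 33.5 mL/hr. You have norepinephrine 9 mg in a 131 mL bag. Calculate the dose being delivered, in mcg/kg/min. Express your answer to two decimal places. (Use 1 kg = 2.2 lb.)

Weight = 120.9 lb ÷ 2.2 lb/kg = 54.95455 kg
Concentration = 9 mg ÷ 131 mL = 0.06870229 mg/mL = 68.70229 mcg/mL
Drug rate = 33.5 mL/hr × 68.70229 mcg/mL = 2301.527 mcg/hr
2301.527 mcg/hr ÷ 60 min/hr = 38.35878 mcg/min
38.35878 mcg/min ÷ 54.95455 kg = 0.6980092 mcg/kg/min

0.70 mcg/kg/min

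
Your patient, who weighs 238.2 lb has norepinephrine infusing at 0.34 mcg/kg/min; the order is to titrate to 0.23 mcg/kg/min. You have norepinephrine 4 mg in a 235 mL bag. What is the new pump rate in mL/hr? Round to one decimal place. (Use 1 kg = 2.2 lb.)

87.8 mL/hr

Weight = 238.2 lb ÷ 2.2 lb/kg = 108.2727 kg
Dose = 0.23 mcg/kg/min × 108.2727 kg = 24.90273 mcg/min
24.90273 mcg/min × 60 min/hr = 1494.164 mcg/hr
Concentration = 4 mg ÷ 235 mL = 0.01702128 mg/mL = 17.02128 mcg/mL
Rate = 1494.164 mcg/hr ÷ 17.02128 mcg/mL = 87.78211 mL/hr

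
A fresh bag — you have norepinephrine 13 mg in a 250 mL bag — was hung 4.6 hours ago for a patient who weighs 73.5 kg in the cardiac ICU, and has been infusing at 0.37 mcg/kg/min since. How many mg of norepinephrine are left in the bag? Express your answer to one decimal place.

Dose = 0.37 mcg/kg/min × 73.5 kg = 27.195 mcg/min
27.195 mcg/min × 60 min/hr = 1631.7 mcg/hr
Concentration = 13 mg ÷ 250 mL = 0.052 mg/mL = 52 mcg/mL
Rate = 1631.7 mcg/hr ÷ 52 mcg/mL = 31.37885 mL/hr
Volume infused = 31.37885 mL/hr × 4.6 hr = 144.3427 mL
Volume remaining = 250 − 144.3427 = 105.6573 mL
Drug remaining = 105.6573 mL × 52 mcg/mL = 5494.18 mcg = 5.49418 mg

5.5 mg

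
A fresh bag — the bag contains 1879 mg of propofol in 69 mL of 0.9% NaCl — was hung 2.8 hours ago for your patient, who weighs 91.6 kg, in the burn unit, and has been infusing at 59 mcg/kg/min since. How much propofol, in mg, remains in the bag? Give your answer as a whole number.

Dose = 59 mcg/kg/min × 91.6 kg = 5404.4 mcg/min
5404.4 mcg/min × 60 min/hr = 324264 mcg/hr
Concentration = 1879 mg ÷ 69 mL = 27.23188 mg/mL = 27231.88 mcg/mL
Rate = 324264 mcg/hr ÷ 27231.88 mcg/mL = 11.90751 mL/hr
Volume infused = 11.90751 mL/hr × 2.8 hr = 33.34104 mL
Volume remaining = 69 − 33.34104 = 35.65896 mL
Drug remaining = 35.65896 mL × 27231.88 mcg/mL = 971060.8 mcg = 971.0608 mg

971 mg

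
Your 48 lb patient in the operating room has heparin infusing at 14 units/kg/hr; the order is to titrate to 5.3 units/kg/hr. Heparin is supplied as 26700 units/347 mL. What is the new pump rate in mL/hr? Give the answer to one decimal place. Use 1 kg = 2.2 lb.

1.5 mL/hr

Weight = 48 lb ÷ 2.2 lb/kg = 21.81818 kg
Dose = 5.3 units/kg/hr × 21.81818 kg = 115.6364 units/hr
Concentration = 26700 units ÷ 347 mL = 76.94524 units/mL
Rate = 115.6364 units/hr ÷ 76.94524 units/mL = 1.50284 mL/hr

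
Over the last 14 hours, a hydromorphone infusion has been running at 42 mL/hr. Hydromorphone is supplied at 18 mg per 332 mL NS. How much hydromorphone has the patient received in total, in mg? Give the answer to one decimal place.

31.9 mg

Concentration = 18 mg ÷ 332 mL = 0.05421687 mg/mL
Drug rate = 42 mL/hr × 0.05421687 mg/mL = 2.277108 mg/hr
Total = 2.277108 mg/hr × 14 hr = 31.87952 mg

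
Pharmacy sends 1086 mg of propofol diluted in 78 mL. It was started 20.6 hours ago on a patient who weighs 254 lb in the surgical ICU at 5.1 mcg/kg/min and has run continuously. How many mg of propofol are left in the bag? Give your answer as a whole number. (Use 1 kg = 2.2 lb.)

358 mg

Weight = 254 lb ÷ 2.2 lb/kg = 115.4545 kg
Dose = 5.1 mcg/kg/min × 115.4545 kg = 588.8182 mcg/min
588.8182 mcg/min × 60 min/hr = 35329.09 mcg/hr
Concentration = 1086 mg ÷ 78 mL = 13.92308 mg/mL = 13923.08 mcg/mL
Rate = 35329.09 mcg/hr ÷ 13923.08 mcg/mL = 2.537449 mL/hr
Volume infused = 2.537449 mL/hr × 20.6 hr = 52.27144 mL
Volume remaining = 78 − 52.27144 = 25.72856 mL
Drug remaining = 25.72856 mL × 13923.08 mcg/mL = 358220.7 mcg = 358.2207 mg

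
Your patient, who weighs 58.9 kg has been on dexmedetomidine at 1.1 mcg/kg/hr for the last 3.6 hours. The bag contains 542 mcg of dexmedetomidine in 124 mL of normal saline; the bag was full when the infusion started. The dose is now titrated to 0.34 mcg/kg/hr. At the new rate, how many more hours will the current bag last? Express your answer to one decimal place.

Initial rate:
Dose = 1.1 mcg/kg/hr × 58.9 kg = 64.79 mcg/hr
Concentration = 542 mcg ÷ 124 mL = 4.370968 mcg/mL
Rate = 64.79 mcg/hr ÷ 4.370968 mcg/mL = 14.8228 mL/hr
Volume infused so far = 14.8228 mL/hr × 3.6 hr = 53.3621 mL
Volume remaining = 124 − 53.3621 = 70.6379 mL
New rate:
Dose = 0.34 mcg/kg/hr × 58.9 kg = 20.026 mcg/hr
Rate = 20.026 mcg/hr ÷ 4.370968 mcg/mL = 4.581594 mL/hr
Time remaining = 70.6379 mL ÷ 4.581594 mL/hr = 15.41776 hr

15.4 hours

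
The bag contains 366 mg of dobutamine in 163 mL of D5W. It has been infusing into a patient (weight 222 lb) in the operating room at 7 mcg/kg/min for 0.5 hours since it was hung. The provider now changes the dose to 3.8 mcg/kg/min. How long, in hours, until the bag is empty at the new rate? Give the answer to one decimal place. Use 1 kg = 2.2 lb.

Initial rate:
Weight = 222 lb ÷ 2.2 lb/kg = 100.9091 kg
Dose = 7 mcg/kg/min × 100.9091 kg = 706.3636 mcg/min
706.3636 mcg/min × 60 min/hr = 42381.82 mcg/hr
Concentration = 366 mg ÷ 163 mL = 2.245399 mg/mL = 2245.399 mcg/mL
Rate = 42381.82 mcg/hr ÷ 2245.399 mcg/mL = 18.87496 mL/hr
Volume infused so far = 18.87496 mL/hr × 0.5 hr = 9.437481 mL
Volume remaining = 163 − 9.437481 = 153.5625 mL
New rate:
Dose = 3.8 mcg/kg/min × 100.9091 kg = 383.4545 mcg/min
383.4545 mcg/min × 60 min/hr = 23007.27 mcg/hr
Rate = 23007.27 mcg/hr ÷ 2245.399 mcg/mL = 10.24641 mL/hr
Time remaining = 153.5625 mL ÷ 10.24641 mL/hr = 14.98696 hr

15.0 hours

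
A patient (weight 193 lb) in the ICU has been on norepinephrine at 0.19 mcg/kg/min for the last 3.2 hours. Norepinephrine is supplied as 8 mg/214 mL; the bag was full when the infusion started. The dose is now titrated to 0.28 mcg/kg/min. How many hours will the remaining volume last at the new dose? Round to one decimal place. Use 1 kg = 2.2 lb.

3.3 hours

Initial rate:
Weight = 193 lb ÷ 2.2 lb/kg = 87.72727 kg
Dose = 0.19 mcg/kg/min × 87.72727 kg = 16.66818 mcg/min
16.66818 mcg/min × 60 min/hr = 1000.091 mcg/hr
Concentration = 8 mg ÷ 214 mL = 0.03738318 mg/mL = 37.38318 mcg/mL
Rate = 1000.091 mcg/hr ÷ 37.38318 mcg/mL = 26.75243 mL/hr
Volume infused so far = 26.75243 mL/hr × 3.2 hr = 85.60778 mL
Volume remaining = 214 − 85.60778 = 128.3922 mL
New rate:
Dose = 0.28 mcg/kg/min × 87.72727 kg = 24.56364 mcg/min
24.56364 mcg/min × 60 min/hr = 1473.818 mcg/hr
Rate = 1473.818 mcg/hr ÷ 37.38318 mcg/mL = 39.42464 mL/hr
Time remaining = 128.3922 mL ÷ 39.42464 mL/hr = 3.256649 hr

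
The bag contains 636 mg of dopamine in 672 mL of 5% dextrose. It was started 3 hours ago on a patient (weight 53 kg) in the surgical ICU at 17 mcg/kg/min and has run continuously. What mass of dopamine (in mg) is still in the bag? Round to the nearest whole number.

474 mg

Dose = 17 mcg/kg/min × 53 kg = 901 mcg/min
901 mcg/min × 60 min/hr = 54060 mcg/hr
Concentration = 636 mg ÷ 672 mL = 0.9464286 mg/mL = 946.4286 mcg/mL
Rate = 54060 mcg/hr ÷ 946.4286 mcg/mL = 57.12 mL/hr
Volume infused = 57.12 mL/hr × 3 hr = 171.36 mL
Volume remaining = 672 − 171.36 = 500.64 mL
Drug remaining = 500.64 mL × 946.4286 mcg/mL = 473820 mcg = 473.82 mg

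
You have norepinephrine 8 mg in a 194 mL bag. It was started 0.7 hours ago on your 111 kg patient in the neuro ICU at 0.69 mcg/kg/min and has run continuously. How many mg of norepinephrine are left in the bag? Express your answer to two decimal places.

Dose = 0.69 mcg/kg/min × 111 kg = 76.59 mcg/min
76.59 mcg/min × 60 min/hr = 4595.4 mcg/hr
Concentration = 8 mg ÷ 194 mL = 0.04123711 mg/mL = 41.23711 mcg/mL
Rate = 4595.4 mcg/hr ÷ 41.23711 mcg/mL = 111.4384 mL/hr
Volume infused = 111.4384 mL/hr × 0.7 hr = 78.00691 mL
Volume remaining = 194 − 78.00691 = 115.9931 mL
Drug remaining = 115.9931 mL × 41.23711 mcg/mL = 4783.22 mcg = 4.78322 mg

4.78 mg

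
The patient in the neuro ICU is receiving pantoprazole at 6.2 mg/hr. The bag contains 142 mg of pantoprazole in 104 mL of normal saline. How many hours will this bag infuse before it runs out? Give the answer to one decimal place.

22.9 hours

Concentration = 142 mg ÷ 104 mL = 1.365385 mg/mL
Rate = 6.2 mg/hr ÷ 1.365385 mg/mL = 4.540845 mL/hr
Duration = 104 mL ÷ 4.540845 mL/hr = 22.90323 hr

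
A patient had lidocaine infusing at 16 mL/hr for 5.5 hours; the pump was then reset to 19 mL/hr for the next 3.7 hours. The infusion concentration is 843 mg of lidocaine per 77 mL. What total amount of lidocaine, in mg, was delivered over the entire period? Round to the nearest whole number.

1733 mg

Concentration = 843 mg ÷ 77 mL = 10.94805 mg/mL
Stage 1: 16 mL/hr × 5.5 hr = 88 mL → 88 mL × 10.94805 mg/mL = 963.4286 mg
Stage 2: 19 mL/hr × 3.7 hr = 70.3 mL → 70.3 mL × 10.94805 mg/mL = 769.6481 mg
Total = 963.4286 + 769.6481 = 1733.077 mg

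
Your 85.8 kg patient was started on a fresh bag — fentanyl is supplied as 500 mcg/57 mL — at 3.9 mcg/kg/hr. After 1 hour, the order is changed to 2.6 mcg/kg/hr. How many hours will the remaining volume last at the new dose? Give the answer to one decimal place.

Initial rate:
Dose = 3.9 mcg/kg/hr × 85.8 kg = 334.62 mcg/hr
Concentration = 500 mcg ÷ 57 mL = 8.77193 mcg/mL
Rate = 334.62 mcg/hr ÷ 8.77193 mcg/mL = 38.14668 mL/hr
Volume infused so far = 38.14668 mL/hr × 1 hr = 38.14668 mL
Volume remaining = 57 − 38.14668 = 18.85332 mL
New rate:
Dose = 2.6 mcg/kg/hr × 85.8 kg = 223.08 mcg/hr
Rate = 223.08 mcg/hr ÷ 8.77193 mcg/mL = 25.43112 mL/hr
Time remaining = 18.85332 mL ÷ 25.43112 mL/hr = 0.7413484 hr

0.7 hours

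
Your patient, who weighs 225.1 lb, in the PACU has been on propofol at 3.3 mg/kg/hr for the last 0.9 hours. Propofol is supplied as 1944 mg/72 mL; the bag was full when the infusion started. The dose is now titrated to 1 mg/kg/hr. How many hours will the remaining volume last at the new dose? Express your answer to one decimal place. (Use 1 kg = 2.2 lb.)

Initial rate:
Weight = 225.1 lb ÷ 2.2 lb/kg = 102.3182 kg
Dose = 3.3 mg/kg/hr × 102.3182 kg = 337.65 mg/hr
Concentration = 1944 mg ÷ 72 mL = 27 mg/mL
Rate = 337.65 mg/hr ÷ 27 mg/mL = 12.50556 mL/hr
Volume infused so far = 12.50556 mL/hr × 0.9 hr = 11.255 mL
Volume remaining = 72 − 11.255 = 60.745 mL
New rate:
Dose = 1 mg/kg/hr × 102.3182 kg = 102.3182 mg/hr
Rate = 102.3182 mg/hr ÷ 27 mg/mL = 3.789562 mL/hr
Time remaining = 60.745 mL ÷ 3.789562 mL/hr = 16.02956 hr

16.0 hours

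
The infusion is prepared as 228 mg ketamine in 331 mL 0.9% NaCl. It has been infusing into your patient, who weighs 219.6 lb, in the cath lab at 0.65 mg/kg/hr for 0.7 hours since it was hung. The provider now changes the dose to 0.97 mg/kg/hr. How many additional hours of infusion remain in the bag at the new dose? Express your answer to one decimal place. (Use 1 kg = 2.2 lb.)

Initial rate:
Weight = 219.6 lb ÷ 2.2 lb/kg = 99.81818 kg
Dose = 0.65 mg/kg/hr × 99.81818 kg = 64.88182 mg/hr
Concentration = 228 mg ÷ 331 mL = 0.6888218 mg/mL
Rate = 64.88182 mg/hr ÷ 0.6888218 mg/mL = 94.19246 mL/hr
Volume infused so far = 94.19246 mL/hr × 0.7 hr = 65.93472 mL
Volume remaining = 331 − 65.93472 = 265.0653 mL
New rate:
Dose = 0.97 mg/kg/hr × 99.81818 kg = 96.82364 mg/hr
Rate = 96.82364 mg/hr ÷ 0.6888218 mg/mL = 140.5641 mL/hr
Time remaining = 265.0653 mL ÷ 140.5641 mL/hr = 1.885725 hr

1.9 hours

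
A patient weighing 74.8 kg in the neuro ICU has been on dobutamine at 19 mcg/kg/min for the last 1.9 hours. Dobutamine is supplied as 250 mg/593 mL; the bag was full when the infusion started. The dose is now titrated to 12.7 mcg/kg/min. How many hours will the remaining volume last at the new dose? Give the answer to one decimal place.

1.5 hours

Initial rate:
Dose = 19 mcg/kg/min × 74.8 kg = 1421.2 mcg/min
1421.2 mcg/min × 60 min/hr = 85272 mcg/hr
Concentration = 250 mg ÷ 593 mL = 0.4215852 mg/mL = 421.5852 mcg/mL
Rate = 85272 mcg/hr ÷ 421.5852 mcg/mL = 202.2652 mL/hr
Volume infused so far = 202.2652 mL/hr × 1.9 hr = 384.3038 mL
Volume remaining = 593 − 384.3038 = 208.6962 mL
New rate:
Dose = 12.7 mcg/kg/min × 74.8 kg = 949.96 mcg/min
949.96 mcg/min × 60 min/hr = 56997.6 mcg/hr
Rate = 56997.6 mcg/hr ÷ 421.5852 mcg/mL = 135.1983 mL/hr
Time remaining = 208.6962 mL ÷ 135.1983 mL/hr = 1.54363 hr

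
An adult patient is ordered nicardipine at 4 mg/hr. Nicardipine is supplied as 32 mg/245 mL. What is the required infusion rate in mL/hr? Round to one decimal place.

Concentration = 32 mg ÷ 245 mL = 0.1306122 mg/mL
Rate = 4 mg/hr ÷ 0.1306122 mg/mL = 30.625 mL/hr

30.6 mL/hr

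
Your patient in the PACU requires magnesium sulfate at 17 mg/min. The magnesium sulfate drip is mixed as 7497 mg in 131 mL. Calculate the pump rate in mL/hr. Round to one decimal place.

17 mg/min × 60 min/hr = 1020 mg/hr
Concentration = 7497 mg ÷ 131 mL = 57.22901 mg/mL
Rate = 1020 mg/hr ÷ 57.22901 mg/mL = 17.82313 mL/hr

17.8 mL/hr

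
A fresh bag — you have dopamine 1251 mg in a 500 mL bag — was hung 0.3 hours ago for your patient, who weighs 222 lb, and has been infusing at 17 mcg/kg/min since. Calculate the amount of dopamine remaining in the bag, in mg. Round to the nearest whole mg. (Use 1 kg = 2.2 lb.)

Weight = 222 lb ÷ 2.2 lb/kg = 100.9091 kg
Dose = 17 mcg/kg/min × 100.9091 kg = 1715.455 mcg/min
1715.455 mcg/min × 60 min/hr = 102927.3 mcg/hr
Concentration = 1251 mg ÷ 500 mL = 2.502 mg/mL = 2502 mcg/mL
Rate = 102927.3 mcg/hr ÷ 2502 mcg/mL = 41.138 mL/hr
Volume infused = 41.138 mL/hr × 0.3 hr = 12.3414 mL
Volume remaining = 500 − 12.3414 = 487.6586 mL
Drug remaining = 487.6586 mL × 2502 mcg/mL = 1220122 mcg = 1220.122 mg

1220 mg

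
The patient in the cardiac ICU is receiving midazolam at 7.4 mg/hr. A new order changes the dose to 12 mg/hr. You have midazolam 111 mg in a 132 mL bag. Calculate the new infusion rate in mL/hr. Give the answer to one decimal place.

14.3 mL/hr

Concentration = 111 mg ÷ 132 mL = 0.8409091 mg/mL
Rate = 12 mg/hr ÷ 0.8409091 mg/mL = 14.27027 mL/hr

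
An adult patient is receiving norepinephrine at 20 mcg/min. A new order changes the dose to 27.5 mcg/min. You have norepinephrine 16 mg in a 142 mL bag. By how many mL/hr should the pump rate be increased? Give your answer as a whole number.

At the current dose:
20 mcg/min × 60 min/hr = 1200 mcg/hr
Concentration = 16 mg ÷ 142 mL = 0.1126761 mg/mL = 112.6761 mcg/mL
Rate = 1200 mcg/hr ÷ 112.6761 mcg/mL = 10.65 mL/hr
At the new dose:
27.5 mcg/min × 60 min/hr = 1650 mcg/hr
Rate = 1650 mcg/hr ÷ 112.6761 mcg/mL = 14.64375 mL/hr
Change = 14.64375 − 10.65 = 3.99375 mL/hr → 3.99375 mL/hr increase

4 mL/hr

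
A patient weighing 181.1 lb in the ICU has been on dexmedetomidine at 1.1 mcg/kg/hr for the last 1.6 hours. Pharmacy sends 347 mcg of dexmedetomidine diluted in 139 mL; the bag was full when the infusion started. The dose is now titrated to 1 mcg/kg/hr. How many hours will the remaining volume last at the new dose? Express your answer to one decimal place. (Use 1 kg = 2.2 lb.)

Initial rate:
Weight = 181.1 lb ÷ 2.2 lb/kg = 82.31818 kg
Dose = 1.1 mcg/kg/hr × 82.31818 kg = 90.55 mcg/hr
Concentration = 347 mcg ÷ 139 mL = 2.496403 mcg/mL
Rate = 90.55 mcg/hr ÷ 2.496403 mcg/mL = 36.27219 mL/hr
Volume infused so far = 36.27219 mL/hr × 1.6 hr = 58.0355 mL
Volume remaining = 139 − 58.0355 = 80.9645 mL
New rate:
Dose = 1 mcg/kg/hr × 82.31818 kg = 82.31818 mcg/hr
Rate = 82.31818 mcg/hr ÷ 2.496403 mcg/mL = 32.97472 mL/hr
Time remaining = 80.9645 mL ÷ 32.97472 mL/hr = 2.455351 hr

2.5 hours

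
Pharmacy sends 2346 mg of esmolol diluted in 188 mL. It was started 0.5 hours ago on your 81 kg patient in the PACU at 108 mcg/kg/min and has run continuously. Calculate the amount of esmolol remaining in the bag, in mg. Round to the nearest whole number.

Dose = 108 mcg/kg/min × 81 kg = 8748 mcg/min
8748 mcg/min × 60 min/hr = 524880 mcg/hr
Concentration = 2346 mg ÷ 188 mL = 12.47872 mg/mL = 12478.72 mcg/mL
Rate = 524880 mcg/hr ÷ 12478.72 mcg/mL = 42.06199 mL/hr
Volume infused = 42.06199 mL/hr × 0.5 hr = 21.031 mL
Volume remaining = 188 − 21.031 = 166.969 mL
Drug remaining = 166.969 mL × 12478.72 mcg/mL = 2083560 mcg = 2083.56 mg

2084 mg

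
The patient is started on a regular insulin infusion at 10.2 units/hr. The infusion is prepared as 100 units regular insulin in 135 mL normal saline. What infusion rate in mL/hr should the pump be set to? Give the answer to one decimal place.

13.8 mL/hr

Concentration = 100 units ÷ 135 mL = 0.7407407 units/mL
Rate = 10.2 units/hr ÷ 0.7407407 units/mL = 13.77 mL/hr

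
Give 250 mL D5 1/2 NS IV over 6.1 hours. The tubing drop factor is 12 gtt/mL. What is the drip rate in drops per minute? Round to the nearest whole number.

250 mL ÷ (6.1 hr × 60 = 366 min) = 0.6830601 mL/min
0.6830601 mL/min × 12 gtt/mL = 8.196721 gtt/min

8 gtt/min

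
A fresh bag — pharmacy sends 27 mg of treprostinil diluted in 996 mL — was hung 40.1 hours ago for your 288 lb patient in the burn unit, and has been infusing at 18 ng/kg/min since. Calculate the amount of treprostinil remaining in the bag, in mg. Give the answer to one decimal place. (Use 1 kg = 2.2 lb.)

21.3 mg

Weight = 288 lb ÷ 2.2 lb/kg = 130.9091 kg
Dose = 18 ng/kg/min × 130.9091 kg = 2356.364 ng/min
2356.364 ng/min × 60 min/hr = 141381.8 ng/hr
Concentration = 27 mg ÷ 996 mL = 0.02710843 mg/mL = 27108.43 ng/mL
Rate = 141381.8 ng/hr ÷ 27108.43 ng/mL = 5.215418 mL/hr
Volume infused = 5.215418 mL/hr × 40.1 hr = 209.1383 mL
Volume remaining = 996 − 209.1383 = 786.8617 mL
Drug remaining = 786.8617 mL × 27108.43 ng/mL = 21330589 ng = 21.33059 mg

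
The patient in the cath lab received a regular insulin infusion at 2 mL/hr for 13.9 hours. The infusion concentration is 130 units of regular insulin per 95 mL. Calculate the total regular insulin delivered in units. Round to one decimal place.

Concentration = 130 units ÷ 95 mL = 1.368421 units/mL
Drug rate = 2 mL/hr × 1.368421 units/mL = 2.736842 units/hr
Total = 2.736842 units/hr × 13.9 hr = 38.04211 units

38.0 units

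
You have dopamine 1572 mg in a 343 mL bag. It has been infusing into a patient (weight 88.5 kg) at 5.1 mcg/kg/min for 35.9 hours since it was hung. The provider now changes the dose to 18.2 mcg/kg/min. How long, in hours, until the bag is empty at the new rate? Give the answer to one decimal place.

Initial rate:
Dose = 5.1 mcg/kg/min × 88.5 kg = 451.35 mcg/min
451.35 mcg/min × 60 min/hr = 27081 mcg/hr
Concentration = 1572 mg ÷ 343 mL = 4.58309 mg/mL = 4583.09 mcg/mL
Rate = 27081 mcg/hr ÷ 4583.09 mcg/mL = 5.908895 mL/hr
Volume infused so far = 5.908895 mL/hr × 35.9 hr = 212.1293 mL
Volume remaining = 343 − 212.1293 = 130.8707 mL
New rate:
Dose = 18.2 mcg/kg/min × 88.5 kg = 1610.7 mcg/min
1610.7 mcg/min × 60 min/hr = 96642 mcg/hr
Rate = 96642 mcg/hr ÷ 4583.09 mcg/mL = 21.08665 mL/hr
Time remaining = 130.8707 mL ÷ 21.08665 mL/hr = 6.20633 hr

6.2 hours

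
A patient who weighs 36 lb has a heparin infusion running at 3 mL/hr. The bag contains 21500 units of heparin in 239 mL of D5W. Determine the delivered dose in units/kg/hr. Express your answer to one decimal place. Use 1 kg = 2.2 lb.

Weight = 36 lb ÷ 2.2 lb/kg = 16.36364 kg
Concentration = 21500 units ÷ 239 mL = 89.95816 units/mL
Drug rate = 3 mL/hr × 89.95816 units/mL = 269.8745 units/hr
269.8745 units/hr ÷ 16.36364 kg = 16.49233 units/kg/hr

16.5 units/kg/hr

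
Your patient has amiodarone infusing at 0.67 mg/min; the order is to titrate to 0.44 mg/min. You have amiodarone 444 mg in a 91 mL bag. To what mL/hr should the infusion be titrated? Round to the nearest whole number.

0.44 mg/min × 60 min/hr = 26.4 mg/hr
Concentration = 444 mg ÷ 91 mL = 4.879121 mg/mL
Rate = 26.4 mg/hr ÷ 4.879121 mg/mL = 5.410811 mL/hr

5 mL/hr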